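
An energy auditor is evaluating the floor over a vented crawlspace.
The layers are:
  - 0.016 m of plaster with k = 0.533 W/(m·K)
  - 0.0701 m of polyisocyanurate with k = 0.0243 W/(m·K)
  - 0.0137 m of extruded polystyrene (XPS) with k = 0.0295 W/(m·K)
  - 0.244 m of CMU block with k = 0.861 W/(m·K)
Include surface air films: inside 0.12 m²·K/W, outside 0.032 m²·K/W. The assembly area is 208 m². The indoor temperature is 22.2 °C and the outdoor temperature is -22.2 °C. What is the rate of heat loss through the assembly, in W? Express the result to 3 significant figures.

2420 W

0.016/0.533 = 0.03002
0.0701/0.0243 = 2.885
0.0137/0.0295 = 0.4644
0.244/0.861 = 0.2834
R_total = 0.12 + 0.03002 + 2.885 + 0.4644 + 0.2834 + 0.032 = 3.815 m²·K/W
Q = A·ΔT/R = 208 × (22.2 − (-22.2)) / 3.815 = 2421 W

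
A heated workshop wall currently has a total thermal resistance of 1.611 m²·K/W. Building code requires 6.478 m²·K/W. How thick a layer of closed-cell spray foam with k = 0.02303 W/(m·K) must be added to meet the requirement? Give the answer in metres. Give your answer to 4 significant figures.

ΔR = 6.478 − 1.611 = 4.867 m²·K/W
L = ΔR × k = 4.867 × 0.02303 = 0.11209 m

0.1121 m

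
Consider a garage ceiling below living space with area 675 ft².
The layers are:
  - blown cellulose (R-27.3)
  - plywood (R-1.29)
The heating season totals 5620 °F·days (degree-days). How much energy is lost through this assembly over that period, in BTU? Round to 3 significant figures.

3180000 BTU

R_total = 27.3 + 1.29 = 28.59 ft²·°F·h/BTU
E = A × HDD × 24 / R = 675 × 5620 × 24 / 28.59 = 3184000 BTU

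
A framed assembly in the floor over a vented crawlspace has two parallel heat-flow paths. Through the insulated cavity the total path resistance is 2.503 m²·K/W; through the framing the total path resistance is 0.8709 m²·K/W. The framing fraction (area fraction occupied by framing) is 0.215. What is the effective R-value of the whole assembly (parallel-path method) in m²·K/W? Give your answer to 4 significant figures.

U_eff = 0.785/2.503 + 0.215/0.8709 = 0.31362 + 0.24687 = 0.56049
R_eff = 1/U_eff = 1.7841 m²·K/W

1.784 m²·K/W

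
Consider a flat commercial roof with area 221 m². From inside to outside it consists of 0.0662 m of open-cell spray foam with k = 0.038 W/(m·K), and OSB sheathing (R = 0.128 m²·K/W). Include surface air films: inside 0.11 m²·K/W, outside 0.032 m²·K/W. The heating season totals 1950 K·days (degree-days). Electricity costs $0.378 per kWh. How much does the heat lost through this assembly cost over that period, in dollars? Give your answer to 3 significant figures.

0.0662/0.038 = 1.742
R_total = 0.11 + 1.742 + 0.128 + 0.032 = 2.012 m²·K/W
E = A × HDD × 24 / R / 1000 = 221 × 1950 × 24 / 2.012 / 1000 = 5140 kWh
Cost = 5140 × 0.378 = $1943

1940 dollars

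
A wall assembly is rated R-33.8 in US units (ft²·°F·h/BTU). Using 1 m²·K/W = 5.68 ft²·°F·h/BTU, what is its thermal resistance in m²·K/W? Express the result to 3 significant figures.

R_SI = 33.8/5.68 = 5.951

5.95 m²·K/W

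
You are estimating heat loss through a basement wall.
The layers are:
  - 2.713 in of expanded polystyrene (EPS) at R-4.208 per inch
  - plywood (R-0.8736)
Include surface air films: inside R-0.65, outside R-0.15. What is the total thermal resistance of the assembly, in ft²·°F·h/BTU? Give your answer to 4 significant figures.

2.713 × 4.208 = 11.416
R_total = 0.65 + 11.416 + 0.8736 + 0.15 = 13.09 ft²·°F·h/BTU

13.09 ft²·°F·h/BTU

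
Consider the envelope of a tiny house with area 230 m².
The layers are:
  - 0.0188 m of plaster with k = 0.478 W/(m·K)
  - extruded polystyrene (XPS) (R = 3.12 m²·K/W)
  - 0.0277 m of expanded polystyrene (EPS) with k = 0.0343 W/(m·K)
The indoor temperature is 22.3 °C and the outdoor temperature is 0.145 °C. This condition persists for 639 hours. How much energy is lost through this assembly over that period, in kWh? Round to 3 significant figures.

0.0188/0.478 = 0.03933
0.0277/0.0343 = 0.8076
R_total = 0.03933 + 3.12 + 0.8076 = 3.967 m²·K/W
Q = 230 × (22.3 − 0.145) / 3.967 = 1285 W
E = 1285 W × 639 h / 1000 = 820.8 kWh

821 kWh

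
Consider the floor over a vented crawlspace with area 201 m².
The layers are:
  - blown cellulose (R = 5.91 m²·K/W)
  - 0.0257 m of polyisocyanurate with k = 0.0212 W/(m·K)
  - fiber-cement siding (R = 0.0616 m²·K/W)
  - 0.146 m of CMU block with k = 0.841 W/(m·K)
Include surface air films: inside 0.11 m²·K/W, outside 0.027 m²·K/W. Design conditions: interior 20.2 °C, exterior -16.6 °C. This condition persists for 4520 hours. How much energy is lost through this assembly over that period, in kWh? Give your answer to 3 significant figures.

0.0257/0.0212 = 1.212
0.146/0.841 = 0.1736
R_total = 0.11 + 5.91 + 1.212 + 0.0616 + 0.1736 + 0.027 = 7.494 m²·K/W
Q = 201 × (20.2 − (-16.6)) / 7.494 = 987 W
E = 987 W × 4520 h / 1000 = 4461 kWh

4460 kWh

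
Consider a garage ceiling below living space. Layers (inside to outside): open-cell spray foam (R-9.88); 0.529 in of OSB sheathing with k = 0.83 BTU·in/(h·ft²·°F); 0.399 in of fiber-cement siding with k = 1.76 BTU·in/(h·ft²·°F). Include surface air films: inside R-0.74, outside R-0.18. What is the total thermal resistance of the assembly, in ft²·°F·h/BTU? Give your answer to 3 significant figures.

11.7 ft²·°F·h/BTU

0.529/0.83 = 0.6373
0.399/1.76 = 0.2267
R_total = 0.74 + 9.88 + 0.6373 + 0.2267 + 0.18 = 11.66 ft²·°F·h/BTU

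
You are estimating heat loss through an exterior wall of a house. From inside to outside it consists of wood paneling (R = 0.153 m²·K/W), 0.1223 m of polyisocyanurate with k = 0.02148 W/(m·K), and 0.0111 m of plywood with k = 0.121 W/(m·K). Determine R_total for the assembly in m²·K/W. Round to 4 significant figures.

0.1223/0.02148 = 5.6937
0.0111/0.121 = 0.091736
R_total = 0.153 + 5.6937 + 0.091736 = 5.9384 m²·K/W

5.938 m²·K/W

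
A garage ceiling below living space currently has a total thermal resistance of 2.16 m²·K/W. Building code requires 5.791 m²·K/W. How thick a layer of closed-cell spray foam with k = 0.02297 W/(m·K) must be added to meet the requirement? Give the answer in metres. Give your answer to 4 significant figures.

0.08340 m

ΔR = 5.791 − 2.16 = 3.631 m²·K/W
L = ΔR × k = 3.631 × 0.02297 = 0.083404 m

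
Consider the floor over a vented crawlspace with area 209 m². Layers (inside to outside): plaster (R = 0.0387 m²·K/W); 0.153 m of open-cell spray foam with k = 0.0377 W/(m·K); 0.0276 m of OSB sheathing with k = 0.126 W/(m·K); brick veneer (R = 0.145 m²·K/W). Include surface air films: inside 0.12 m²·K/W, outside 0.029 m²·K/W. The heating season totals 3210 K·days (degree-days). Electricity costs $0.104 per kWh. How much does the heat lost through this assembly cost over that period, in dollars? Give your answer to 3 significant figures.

0.153/0.0377 = 4.058
0.0276/0.126 = 0.219
R_total = 0.12 + 0.0387 + 4.058 + 0.219 + 0.145 + 0.029 = 4.61 m²·K/W
E = A × HDD × 24 / R / 1000 = 209 × 3210 × 24 / 4.61 / 1000 = 3493 kWh
Cost = 3493 × 0.104 = $363.2

363 dollars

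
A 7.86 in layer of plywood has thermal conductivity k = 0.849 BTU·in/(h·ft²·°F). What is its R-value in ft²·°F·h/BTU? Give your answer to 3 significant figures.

9.26 ft²·°F·h/BTU

R = L/k = 7.86/0.849 = 9.258 ft²·°F·h/BTU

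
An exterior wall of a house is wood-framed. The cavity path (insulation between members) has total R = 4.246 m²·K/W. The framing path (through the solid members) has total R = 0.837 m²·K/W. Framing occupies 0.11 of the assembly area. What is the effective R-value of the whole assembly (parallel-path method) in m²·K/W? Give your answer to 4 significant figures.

2.932 m²·K/W

U_eff = 0.89/4.246 + 0.11/0.837 = 0.20961 + 0.13142 = 0.34103
R_eff = 1/U_eff = 2.9323 m²·K/W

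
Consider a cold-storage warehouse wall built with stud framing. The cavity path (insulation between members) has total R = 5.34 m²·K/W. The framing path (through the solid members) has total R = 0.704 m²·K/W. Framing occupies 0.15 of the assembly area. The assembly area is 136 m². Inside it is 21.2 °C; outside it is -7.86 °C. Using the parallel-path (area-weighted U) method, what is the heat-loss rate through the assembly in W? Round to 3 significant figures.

1470 W

U_eff = 0.85/5.34 + 0.15/0.704 = 0.1592 + 0.2131 = 0.3722
R_eff = 1/U_eff = 2.686 m²·K/W
Q = 136 × (21.2 − (-7.86)) / 2.686 = 1471 W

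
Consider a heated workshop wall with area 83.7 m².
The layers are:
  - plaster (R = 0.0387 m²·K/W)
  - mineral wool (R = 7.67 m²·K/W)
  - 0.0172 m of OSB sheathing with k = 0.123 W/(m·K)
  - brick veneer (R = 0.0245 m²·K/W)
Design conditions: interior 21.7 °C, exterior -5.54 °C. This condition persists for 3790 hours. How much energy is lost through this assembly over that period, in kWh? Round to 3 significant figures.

0.0172/0.123 = 0.1398
R_total = 0.0387 + 7.67 + 0.1398 + 0.0245 = 7.873 m²·K/W
Q = 83.7 × (21.7 − (-5.54)) / 7.873 = 289.6 W
E = 289.6 W × 3790 h / 1000 = 1098 kWh

1100 kWh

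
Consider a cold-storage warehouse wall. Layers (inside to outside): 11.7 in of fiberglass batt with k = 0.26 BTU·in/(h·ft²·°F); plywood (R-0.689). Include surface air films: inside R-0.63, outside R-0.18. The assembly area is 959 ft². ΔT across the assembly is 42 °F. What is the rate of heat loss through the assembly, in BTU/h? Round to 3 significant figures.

866 BTU/h

11.7/0.26 = 45
R_total = 0.63 + 45 + 0.689 + 0.18 = 46.5 ft²·°F·h/BTU
Q = A·ΔT/R = 959 × 42 / 46.5 = 866.2 BTU/h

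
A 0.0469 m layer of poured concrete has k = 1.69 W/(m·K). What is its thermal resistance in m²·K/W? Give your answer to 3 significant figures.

0.0278 m²·K/W

R = L/k = 0.0469/1.69 = 0.02775 m²·K/W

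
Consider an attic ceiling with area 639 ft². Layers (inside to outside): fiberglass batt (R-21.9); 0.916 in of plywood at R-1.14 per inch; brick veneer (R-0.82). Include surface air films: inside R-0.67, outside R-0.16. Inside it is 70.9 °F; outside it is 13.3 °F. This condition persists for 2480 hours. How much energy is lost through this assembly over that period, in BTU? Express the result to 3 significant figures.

0.916 × 1.14 = 1.044
R_total = 0.67 + 21.9 + 1.044 + 0.82 + 0.16 = 24.59 ft²·°F·h/BTU
Q = 639 × (70.9 − 13.3) / 24.59 = 1497 BTU/h
E = 1497 × 2480 = 3711000 BTU

3710000 BTU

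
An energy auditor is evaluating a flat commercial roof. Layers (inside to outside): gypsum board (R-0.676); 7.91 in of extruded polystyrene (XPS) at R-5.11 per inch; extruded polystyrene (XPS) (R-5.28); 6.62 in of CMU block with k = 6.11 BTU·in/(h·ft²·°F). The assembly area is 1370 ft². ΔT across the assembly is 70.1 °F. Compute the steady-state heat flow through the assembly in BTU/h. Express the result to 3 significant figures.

2020 BTU/h

7.91 × 5.11 = 40.42
6.62/6.11 = 1.083
R_total = 0.676 + 40.42 + 5.28 + 1.083 = 47.46 ft²·°F·h/BTU
Q = A·ΔT/R = 1370 × 70.1 / 47.46 = 2024 BTU/h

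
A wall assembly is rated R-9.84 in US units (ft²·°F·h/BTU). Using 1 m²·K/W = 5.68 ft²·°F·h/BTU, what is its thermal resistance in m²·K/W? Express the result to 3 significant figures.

1.73 m²·K/W

R_SI = 9.84/5.68 = 1.732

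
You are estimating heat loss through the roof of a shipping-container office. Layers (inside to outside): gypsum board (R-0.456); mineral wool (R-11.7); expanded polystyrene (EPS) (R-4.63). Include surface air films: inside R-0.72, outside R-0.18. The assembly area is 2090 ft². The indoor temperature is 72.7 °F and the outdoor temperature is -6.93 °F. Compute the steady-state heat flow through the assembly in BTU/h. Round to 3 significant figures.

9410 BTU/h

R_total = 0.72 + 0.456 + 11.7 + 4.63 + 0.18 = 17.69 ft²·°F·h/BTU
Q = A·ΔT/R = 2090 × (72.7 − (-6.93)) / 17.69 = 9410 BTU/h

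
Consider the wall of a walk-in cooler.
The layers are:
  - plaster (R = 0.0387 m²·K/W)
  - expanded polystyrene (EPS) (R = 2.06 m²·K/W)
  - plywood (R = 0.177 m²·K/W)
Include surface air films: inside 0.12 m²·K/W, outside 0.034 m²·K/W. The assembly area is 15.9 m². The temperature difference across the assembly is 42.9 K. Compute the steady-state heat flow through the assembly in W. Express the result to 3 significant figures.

R_total = 0.12 + 0.0387 + 2.06 + 0.177 + 0.034 = 2.43 m²·K/W
Q = A·ΔT/R = 15.9 × 42.9 / 2.43 = 280.7 W

281 W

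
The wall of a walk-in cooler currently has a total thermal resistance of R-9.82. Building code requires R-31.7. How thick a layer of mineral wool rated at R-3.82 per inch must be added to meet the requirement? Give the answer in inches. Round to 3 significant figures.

5.73 in

ΔR = 31.7 − 9.82 = 21.88 ft²·°F·h/BTU
L = ΔR / (R/in) = 21.88/3.82 = 5.728 in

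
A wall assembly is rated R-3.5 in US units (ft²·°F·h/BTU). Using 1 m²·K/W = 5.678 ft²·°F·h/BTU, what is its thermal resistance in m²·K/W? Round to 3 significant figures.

R_SI = 3.5/5.678 = 0.6164

0.616 m²·K/W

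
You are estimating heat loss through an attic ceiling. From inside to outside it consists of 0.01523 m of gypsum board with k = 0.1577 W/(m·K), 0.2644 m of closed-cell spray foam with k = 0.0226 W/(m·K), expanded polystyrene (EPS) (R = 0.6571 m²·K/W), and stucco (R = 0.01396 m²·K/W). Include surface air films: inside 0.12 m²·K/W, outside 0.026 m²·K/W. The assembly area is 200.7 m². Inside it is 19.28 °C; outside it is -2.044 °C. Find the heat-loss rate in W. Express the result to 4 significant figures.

339.3 W

0.01523/0.1577 = 0.096576
0.2644/0.0226 = 11.699
R_total = 0.12 + 0.096576 + 11.699 + 0.6571 + 0.01396 + 0.026 = 12.613 m²·K/W
Q = A·ΔT/R = 200.7 × (19.28 − (-2.044)) / 12.613 = 339.32 W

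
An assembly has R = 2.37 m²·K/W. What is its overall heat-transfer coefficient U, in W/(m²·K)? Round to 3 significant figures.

U = 1/R = 1/2.37 = 0.4219

0.422 W/(m²·K)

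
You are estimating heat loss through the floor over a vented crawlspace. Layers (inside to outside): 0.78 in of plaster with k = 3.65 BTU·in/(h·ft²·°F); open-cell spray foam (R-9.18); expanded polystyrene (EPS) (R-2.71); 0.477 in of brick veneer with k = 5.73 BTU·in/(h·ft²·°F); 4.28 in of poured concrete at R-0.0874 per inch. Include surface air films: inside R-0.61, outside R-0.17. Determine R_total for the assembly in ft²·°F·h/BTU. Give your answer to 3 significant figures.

0.78/3.65 = 0.2137
0.477/5.73 = 0.08325
4.28 × 0.0874 = 0.3741
R_total = 0.61 + 0.2137 + 9.18 + 2.71 + 0.08325 + 0.3741 + 0.17 = 13.34 ft²·°F·h/BTU

13.3 ft²·°F·h/BTU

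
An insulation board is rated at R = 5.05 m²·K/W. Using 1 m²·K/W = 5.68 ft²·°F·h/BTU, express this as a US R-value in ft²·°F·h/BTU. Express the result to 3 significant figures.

R_US = 5.05 × 5.68 = 28.68

28.7 ft²·°F·h/BTU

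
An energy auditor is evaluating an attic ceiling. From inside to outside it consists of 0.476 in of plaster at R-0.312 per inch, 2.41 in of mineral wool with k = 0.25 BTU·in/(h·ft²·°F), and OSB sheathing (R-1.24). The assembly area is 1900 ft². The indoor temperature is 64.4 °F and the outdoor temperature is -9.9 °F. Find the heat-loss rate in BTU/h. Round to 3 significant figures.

12800 BTU/h

0.476 × 0.312 = 0.1485
2.41/0.25 = 9.64
R_total = 0.1485 + 9.64 + 1.24 = 11.03 ft²·°F·h/BTU
Q = A·ΔT/R = 1900 × (64.4 − (-9.9)) / 11.03 = 12800 BTU/h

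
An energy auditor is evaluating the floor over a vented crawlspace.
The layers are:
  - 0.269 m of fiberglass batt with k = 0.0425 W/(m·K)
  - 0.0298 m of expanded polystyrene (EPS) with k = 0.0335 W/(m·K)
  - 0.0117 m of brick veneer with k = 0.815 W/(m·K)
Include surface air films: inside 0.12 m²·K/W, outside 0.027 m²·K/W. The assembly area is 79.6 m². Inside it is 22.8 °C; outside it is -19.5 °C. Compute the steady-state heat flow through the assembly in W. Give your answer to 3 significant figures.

0.269/0.0425 = 6.329
0.0298/0.0335 = 0.8896
0.0117/0.815 = 0.01436
R_total = 0.12 + 6.329 + 0.8896 + 0.01436 + 0.027 = 7.38 m²·K/W
Q = A·ΔT/R = 79.6 × (22.8 − (-19.5)) / 7.38 = 456.2 W

456 W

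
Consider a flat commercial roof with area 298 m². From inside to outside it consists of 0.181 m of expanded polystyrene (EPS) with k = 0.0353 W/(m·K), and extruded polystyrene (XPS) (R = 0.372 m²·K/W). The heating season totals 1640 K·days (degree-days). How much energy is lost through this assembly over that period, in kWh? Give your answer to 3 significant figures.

2130 kWh

0.181/0.0353 = 5.127
R_total = 5.127 + 0.372 = 5.499 m²·K/W
E = A × HDD × 24 / R / 1000 = 298 × 1640 × 24 / 5.499 / 1000 = 2133 kWh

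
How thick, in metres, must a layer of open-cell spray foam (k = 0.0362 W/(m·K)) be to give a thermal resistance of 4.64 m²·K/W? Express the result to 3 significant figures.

L = R·k = 4.64 × 0.0362 = 0.168 m

0.168 m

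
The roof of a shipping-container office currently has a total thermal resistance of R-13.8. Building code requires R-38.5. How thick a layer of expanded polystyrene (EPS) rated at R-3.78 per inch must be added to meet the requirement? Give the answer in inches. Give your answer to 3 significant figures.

6.53 in

ΔR = 38.5 − 13.8 = 24.7 ft²·°F·h/BTU
L = ΔR / (R/in) = 24.7/3.78 = 6.534 in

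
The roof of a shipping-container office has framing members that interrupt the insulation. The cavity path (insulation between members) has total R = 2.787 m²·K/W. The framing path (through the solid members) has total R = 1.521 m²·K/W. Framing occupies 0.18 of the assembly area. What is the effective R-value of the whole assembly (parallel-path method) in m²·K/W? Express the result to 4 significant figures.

2.424 m²·K/W

U_eff = 0.82/2.787 + 0.18/1.521 = 0.29422 + 0.11834 = 0.41257
R_eff = 1/U_eff = 2.4239 m²·K/W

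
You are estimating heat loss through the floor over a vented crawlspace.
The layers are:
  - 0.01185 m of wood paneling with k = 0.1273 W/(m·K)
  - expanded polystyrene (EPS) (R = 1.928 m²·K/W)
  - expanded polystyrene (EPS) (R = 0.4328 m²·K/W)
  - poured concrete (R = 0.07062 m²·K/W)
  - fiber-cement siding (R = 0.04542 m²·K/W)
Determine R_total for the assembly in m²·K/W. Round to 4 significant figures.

0.01185/0.1273 = 0.093087
R_total = 0.093087 + 1.928 + 0.4328 + 0.07062 + 0.04542 = 2.5699 m²·K/W

2.570 m²·K/W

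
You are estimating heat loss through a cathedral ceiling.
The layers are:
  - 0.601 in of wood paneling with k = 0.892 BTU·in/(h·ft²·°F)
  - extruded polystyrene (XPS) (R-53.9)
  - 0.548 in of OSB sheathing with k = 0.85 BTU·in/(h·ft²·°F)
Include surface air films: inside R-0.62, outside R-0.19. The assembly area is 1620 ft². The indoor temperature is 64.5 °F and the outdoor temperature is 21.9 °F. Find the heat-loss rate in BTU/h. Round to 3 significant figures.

1230 BTU/h

0.601/0.892 = 0.6738
0.548/0.85 = 0.6447
R_total = 0.62 + 0.6738 + 53.9 + 0.6447 + 0.19 = 56.03 ft²·°F·h/BTU
Q = A·ΔT/R = 1620 × (64.5 − 21.9) / 56.03 = 1232 BTU/h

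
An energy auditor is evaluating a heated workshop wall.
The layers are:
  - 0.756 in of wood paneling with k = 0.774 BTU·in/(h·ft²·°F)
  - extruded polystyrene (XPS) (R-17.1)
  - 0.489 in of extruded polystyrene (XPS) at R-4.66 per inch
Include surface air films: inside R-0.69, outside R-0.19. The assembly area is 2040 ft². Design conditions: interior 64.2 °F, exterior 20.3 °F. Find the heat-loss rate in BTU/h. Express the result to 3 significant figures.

0.756/0.774 = 0.9767
0.489 × 4.66 = 2.279
R_total = 0.69 + 0.9767 + 17.1 + 2.279 + 0.19 = 21.24 ft²·°F·h/BTU
Q = A·ΔT/R = 2040 × (64.2 − 20.3) / 21.24 = 4217 BTU/h

4220 BTU/h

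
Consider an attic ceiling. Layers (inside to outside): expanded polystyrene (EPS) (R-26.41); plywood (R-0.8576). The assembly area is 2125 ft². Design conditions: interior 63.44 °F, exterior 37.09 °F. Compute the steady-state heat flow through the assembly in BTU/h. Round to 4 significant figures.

R_total = 26.41 + 0.8576 = 27.268 ft²·°F·h/BTU
Q = A·ΔT/R = 2125 × (63.44 − 37.09) / 27.268 = 2053.5 BTU/h

2053 BTU/h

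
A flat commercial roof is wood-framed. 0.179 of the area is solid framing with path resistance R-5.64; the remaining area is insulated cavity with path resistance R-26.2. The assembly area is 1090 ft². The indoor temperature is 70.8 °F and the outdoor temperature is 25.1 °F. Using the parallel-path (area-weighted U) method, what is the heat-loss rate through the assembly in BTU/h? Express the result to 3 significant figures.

U_eff = 0.821/26.2 + 0.179/5.64 = 0.03134 + 0.03174 = 0.06307
R_eff = 1/U_eff = 15.85 ft²·°F·h/BTU
Q = 1090 × (70.8 − 25.1) / 15.85 = 3142 BTU/h

3140 BTU/h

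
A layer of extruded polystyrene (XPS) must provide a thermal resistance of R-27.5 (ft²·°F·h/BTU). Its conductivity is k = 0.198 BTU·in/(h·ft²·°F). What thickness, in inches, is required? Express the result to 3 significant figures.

L = R × k = 27.5 × 0.198 = 5.445 in

5.45 in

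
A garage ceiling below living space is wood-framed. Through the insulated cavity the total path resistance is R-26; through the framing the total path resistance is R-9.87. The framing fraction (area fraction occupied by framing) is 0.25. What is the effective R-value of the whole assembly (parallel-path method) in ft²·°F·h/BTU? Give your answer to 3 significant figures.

U_eff = 0.75/26 + 0.25/9.87 = 0.02885 + 0.02533 = 0.05418
R_eff = 1/U_eff = 18.46 ft²·°F·h/BTU

18.5 ft²·°F·h/BTU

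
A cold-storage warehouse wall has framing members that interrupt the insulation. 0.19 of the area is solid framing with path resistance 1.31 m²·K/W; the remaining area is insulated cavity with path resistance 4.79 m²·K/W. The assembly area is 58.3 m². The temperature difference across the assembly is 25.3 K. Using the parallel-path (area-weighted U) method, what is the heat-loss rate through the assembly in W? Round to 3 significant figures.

U_eff = 0.81/4.79 + 0.19/1.31 = 0.1691 + 0.145 = 0.3141
R_eff = 1/U_eff = 3.183 m²·K/W
Q = 58.3 × 25.3 / 3.183 = 463.4 W

463 W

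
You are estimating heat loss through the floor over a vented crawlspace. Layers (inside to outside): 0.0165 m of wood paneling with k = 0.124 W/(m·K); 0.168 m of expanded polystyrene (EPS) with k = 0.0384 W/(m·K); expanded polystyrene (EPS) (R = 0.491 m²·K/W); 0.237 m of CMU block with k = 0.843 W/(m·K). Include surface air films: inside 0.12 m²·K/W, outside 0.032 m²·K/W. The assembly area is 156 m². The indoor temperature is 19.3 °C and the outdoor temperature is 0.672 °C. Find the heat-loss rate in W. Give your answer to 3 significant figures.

535 W

0.0165/0.124 = 0.1331
0.168/0.0384 = 4.375
0.237/0.843 = 0.2811
R_total = 0.12 + 0.1331 + 4.375 + 0.491 + 0.2811 + 0.032 = 5.432 m²·K/W
Q = A·ΔT/R = 156 × (19.3 − 0.672) / 5.432 = 535 W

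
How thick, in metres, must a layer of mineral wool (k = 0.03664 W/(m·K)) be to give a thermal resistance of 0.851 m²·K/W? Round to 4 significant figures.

L = R·k = 0.851 × 0.03664 = 0.031181 m

0.03118 m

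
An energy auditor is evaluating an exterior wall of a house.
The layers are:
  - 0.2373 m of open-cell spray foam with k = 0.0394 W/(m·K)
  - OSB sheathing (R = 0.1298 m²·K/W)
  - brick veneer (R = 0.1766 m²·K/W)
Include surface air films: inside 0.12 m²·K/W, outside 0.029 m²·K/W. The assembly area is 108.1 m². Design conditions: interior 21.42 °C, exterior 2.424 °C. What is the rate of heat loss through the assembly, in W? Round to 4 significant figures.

317.0 W

0.2373/0.0394 = 6.0228
R_total = 0.12 + 6.0228 + 0.1298 + 0.1766 + 0.029 = 6.4782 m²·K/W
Q = A·ΔT/R = 108.1 × (21.42 − 2.424) / 6.4782 = 316.98 W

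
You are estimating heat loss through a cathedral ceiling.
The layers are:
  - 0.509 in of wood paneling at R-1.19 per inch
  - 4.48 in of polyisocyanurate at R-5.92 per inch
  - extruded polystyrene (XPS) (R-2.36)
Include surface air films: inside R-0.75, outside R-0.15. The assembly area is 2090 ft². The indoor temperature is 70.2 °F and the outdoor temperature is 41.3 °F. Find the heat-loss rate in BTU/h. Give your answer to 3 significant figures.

1990 BTU/h

0.509 × 1.19 = 0.6057
4.48 × 5.92 = 26.52
R_total = 0.75 + 0.6057 + 26.52 + 2.36 + 0.15 = 30.39 ft²·°F·h/BTU
Q = A·ΔT/R = 2090 × (70.2 − 41.3) / 30.39 = 1988 BTU/h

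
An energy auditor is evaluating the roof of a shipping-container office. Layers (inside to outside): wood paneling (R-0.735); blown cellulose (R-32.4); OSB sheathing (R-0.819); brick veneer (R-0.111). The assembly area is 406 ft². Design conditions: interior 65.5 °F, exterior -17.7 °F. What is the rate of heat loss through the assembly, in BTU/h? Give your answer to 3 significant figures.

992 BTU/h

R_total = 0.735 + 32.4 + 0.819 + 0.111 = 34.06 ft²·°F·h/BTU
Q = A·ΔT/R = 406 × (65.5 − (-17.7)) / 34.06 = 991.6 BTU/h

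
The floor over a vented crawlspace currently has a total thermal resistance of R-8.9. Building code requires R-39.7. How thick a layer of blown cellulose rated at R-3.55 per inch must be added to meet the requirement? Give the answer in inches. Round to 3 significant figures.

8.68 in

ΔR = 39.7 − 8.9 = 30.8 ft²·°F·h/BTU
L = ΔR / (R/in) = 30.8/3.55 = 8.676 in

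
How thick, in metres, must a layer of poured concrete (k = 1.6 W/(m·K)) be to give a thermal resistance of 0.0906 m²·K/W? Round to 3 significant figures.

L = R·k = 0.0906 × 1.6 = 0.145 m

0.145 m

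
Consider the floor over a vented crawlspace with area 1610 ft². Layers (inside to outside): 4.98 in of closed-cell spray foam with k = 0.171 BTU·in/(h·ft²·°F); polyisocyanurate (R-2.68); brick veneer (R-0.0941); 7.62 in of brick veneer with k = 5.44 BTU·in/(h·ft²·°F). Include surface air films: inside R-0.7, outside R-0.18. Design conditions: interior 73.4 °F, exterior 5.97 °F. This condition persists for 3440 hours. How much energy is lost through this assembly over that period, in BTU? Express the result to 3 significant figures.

4.98/0.171 = 29.12
7.62/5.44 = 1.401
R_total = 0.7 + 29.12 + 2.68 + 0.0941 + 1.401 + 0.18 = 34.18 ft²·°F·h/BTU
Q = 1610 × (73.4 − 5.97) / 34.18 = 3176 BTU/h
E = 3176 × 3440 = 10930000 BTU

10900000 BTU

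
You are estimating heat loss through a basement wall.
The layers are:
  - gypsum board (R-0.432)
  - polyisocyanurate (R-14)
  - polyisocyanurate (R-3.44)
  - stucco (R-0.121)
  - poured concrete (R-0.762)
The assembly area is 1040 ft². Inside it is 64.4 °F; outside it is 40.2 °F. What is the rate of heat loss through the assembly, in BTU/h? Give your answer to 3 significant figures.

R_total = 0.432 + 14 + 3.44 + 0.121 + 0.762 = 18.75 ft²·°F·h/BTU
Q = A·ΔT/R = 1040 × (64.4 − 40.2) / 18.75 = 1342 BTU/h

1340 BTU/h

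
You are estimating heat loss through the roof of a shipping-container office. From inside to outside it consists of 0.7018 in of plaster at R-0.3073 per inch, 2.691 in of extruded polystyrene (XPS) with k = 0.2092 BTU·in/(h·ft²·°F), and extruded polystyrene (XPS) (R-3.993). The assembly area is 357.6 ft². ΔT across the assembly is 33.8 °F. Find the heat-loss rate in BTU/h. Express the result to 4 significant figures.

708.0 BTU/h

0.7018 × 0.3073 = 0.21566
2.691/0.2092 = 12.863
R_total = 0.21566 + 12.863 + 3.993 = 17.072 ft²·°F·h/BTU
Q = A·ΔT/R = 357.6 × 33.8 / 17.072 = 708 BTU/h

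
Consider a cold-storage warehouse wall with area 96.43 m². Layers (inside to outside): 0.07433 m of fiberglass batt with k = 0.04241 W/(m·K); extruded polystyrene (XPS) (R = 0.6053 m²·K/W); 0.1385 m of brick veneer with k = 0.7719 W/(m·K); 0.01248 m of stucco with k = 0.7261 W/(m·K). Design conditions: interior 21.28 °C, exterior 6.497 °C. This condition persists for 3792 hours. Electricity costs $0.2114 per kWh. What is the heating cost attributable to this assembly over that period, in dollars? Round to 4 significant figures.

447.3 dollars

0.07433/0.04241 = 1.7527
0.1385/0.7719 = 0.17943
0.01248/0.7261 = 0.017188
R_total = 1.7527 + 0.6053 + 0.17943 + 0.017188 = 2.5546 m²·K/W
Q = 96.43 × (21.28 − 6.497) / 2.5546 = 558.03 W
E = 558.03 W × 3792 h / 1000 = 2116 kWh
Cost = 2116 × 0.2114 = $447.33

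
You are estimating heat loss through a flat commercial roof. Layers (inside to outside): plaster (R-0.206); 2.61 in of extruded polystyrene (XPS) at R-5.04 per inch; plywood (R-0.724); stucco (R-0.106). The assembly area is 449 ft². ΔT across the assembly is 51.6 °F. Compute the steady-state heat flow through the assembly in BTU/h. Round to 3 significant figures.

1630 BTU/h

2.61 × 5.04 = 13.15
R_total = 0.206 + 13.15 + 0.724 + 0.106 = 14.19 ft²·°F·h/BTU
Q = A·ΔT/R = 449 × 51.6 / 14.19 = 1633 BTU/h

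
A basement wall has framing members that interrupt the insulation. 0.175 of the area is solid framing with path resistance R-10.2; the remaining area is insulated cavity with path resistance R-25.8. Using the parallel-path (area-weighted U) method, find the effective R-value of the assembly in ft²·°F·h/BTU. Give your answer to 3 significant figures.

U_eff = 0.825/25.8 + 0.175/10.2 = 0.03198 + 0.01716 = 0.04913
R_eff = 1/U_eff = 20.35 ft²·°F·h/BTU

20.4 ft²·°F·h/BTU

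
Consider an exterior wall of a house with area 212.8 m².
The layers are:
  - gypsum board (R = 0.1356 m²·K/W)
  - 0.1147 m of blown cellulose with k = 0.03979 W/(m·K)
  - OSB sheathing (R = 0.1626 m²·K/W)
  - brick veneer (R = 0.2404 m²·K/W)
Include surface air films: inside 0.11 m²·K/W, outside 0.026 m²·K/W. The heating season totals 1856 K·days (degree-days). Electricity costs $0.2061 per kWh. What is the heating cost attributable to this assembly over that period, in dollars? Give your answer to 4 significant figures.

0.1147/0.03979 = 2.8826
R_total = 0.11 + 0.1356 + 2.8826 + 0.1626 + 0.2404 + 0.026 = 3.5572 m²·K/W
E = A × HDD × 24 / R / 1000 = 212.8 × 1856 × 24 / 3.5572 / 1000 = 2664.7 kWh
Cost = 2664.7 × 0.2061 = $549.19

549.2 dollars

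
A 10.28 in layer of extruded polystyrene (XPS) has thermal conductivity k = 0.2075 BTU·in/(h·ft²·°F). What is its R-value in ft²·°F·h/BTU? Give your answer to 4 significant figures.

R = L/k = 10.28/0.2075 = 49.542 ft²·°F·h/BTU

49.54 ft²·°F·h/BTU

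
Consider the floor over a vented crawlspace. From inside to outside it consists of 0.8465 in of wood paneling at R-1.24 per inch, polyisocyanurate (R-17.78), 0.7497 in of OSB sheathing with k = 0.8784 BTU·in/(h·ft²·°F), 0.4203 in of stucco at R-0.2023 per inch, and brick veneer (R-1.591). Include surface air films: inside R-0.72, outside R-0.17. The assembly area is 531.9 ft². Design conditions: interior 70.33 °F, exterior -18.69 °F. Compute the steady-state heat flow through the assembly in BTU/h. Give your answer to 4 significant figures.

0.8465 × 1.24 = 1.0497
0.7497/0.8784 = 0.85348
0.4203 × 0.2023 = 0.085027
R_total = 0.72 + 1.0497 + 17.78 + 0.85348 + 0.085027 + 1.591 + 0.17 = 22.249 ft²·°F·h/BTU
Q = A·ΔT/R = 531.9 × (70.33 − (-18.69)) / 22.249 = 2128.2 BTU/h

2128 BTU/h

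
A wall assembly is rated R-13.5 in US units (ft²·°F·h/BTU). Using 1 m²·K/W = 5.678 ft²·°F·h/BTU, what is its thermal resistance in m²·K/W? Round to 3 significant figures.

R_SI = 13.5/5.678 = 2.378

2.38 m²·K/W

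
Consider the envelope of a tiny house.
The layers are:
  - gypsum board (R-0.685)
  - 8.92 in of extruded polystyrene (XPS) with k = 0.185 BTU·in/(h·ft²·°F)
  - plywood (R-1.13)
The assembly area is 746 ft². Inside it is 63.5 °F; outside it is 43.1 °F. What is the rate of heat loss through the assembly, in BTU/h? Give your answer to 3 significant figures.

8.92/0.185 = 48.22
R_total = 0.685 + 48.22 + 1.13 = 50.03 ft²·°F·h/BTU
Q = A·ΔT/R = 746 × (63.5 − 43.1) / 50.03 = 304.2 BTU/h

304 BTU/h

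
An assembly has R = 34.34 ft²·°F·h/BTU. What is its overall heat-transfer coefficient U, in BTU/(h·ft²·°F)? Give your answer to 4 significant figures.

U = 1/R = 1/34.34 = 0.029121

0.02912 BTU/(h·ft²·°F)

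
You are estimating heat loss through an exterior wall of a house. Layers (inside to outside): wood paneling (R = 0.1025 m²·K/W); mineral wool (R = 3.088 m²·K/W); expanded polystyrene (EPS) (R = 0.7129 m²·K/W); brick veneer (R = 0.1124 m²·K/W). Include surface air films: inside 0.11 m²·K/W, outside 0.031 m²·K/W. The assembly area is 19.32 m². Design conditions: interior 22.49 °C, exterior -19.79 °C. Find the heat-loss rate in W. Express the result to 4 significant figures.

R_total = 0.11 + 0.1025 + 3.088 + 0.7129 + 0.1124 + 0.031 = 4.1568 m²·K/W
Q = A·ΔT/R = 19.32 × (22.49 − (-19.79)) / 4.1568 = 196.51 W

196.5 W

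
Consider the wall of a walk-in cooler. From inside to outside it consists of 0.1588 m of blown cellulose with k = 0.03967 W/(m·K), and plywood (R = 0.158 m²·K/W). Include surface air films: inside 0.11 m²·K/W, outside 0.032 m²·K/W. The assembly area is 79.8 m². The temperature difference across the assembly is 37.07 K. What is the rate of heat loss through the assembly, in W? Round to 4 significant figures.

0.1588/0.03967 = 4.003
R_total = 0.11 + 4.003 + 0.158 + 0.032 = 4.303 m²·K/W
Q = A·ΔT/R = 79.8 × 37.07 / 4.303 = 687.47 W

687.5 W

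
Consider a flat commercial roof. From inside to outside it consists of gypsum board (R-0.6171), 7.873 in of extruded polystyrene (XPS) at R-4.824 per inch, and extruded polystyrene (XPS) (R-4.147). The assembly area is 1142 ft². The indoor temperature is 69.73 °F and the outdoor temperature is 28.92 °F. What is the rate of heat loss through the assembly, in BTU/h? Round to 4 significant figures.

1090 BTU/h

7.873 × 4.824 = 37.979
R_total = 0.6171 + 37.979 + 4.147 = 42.743 ft²·°F·h/BTU
Q = A·ΔT/R = 1142 × (69.73 − 28.92) / 42.743 = 1090.3 BTU/h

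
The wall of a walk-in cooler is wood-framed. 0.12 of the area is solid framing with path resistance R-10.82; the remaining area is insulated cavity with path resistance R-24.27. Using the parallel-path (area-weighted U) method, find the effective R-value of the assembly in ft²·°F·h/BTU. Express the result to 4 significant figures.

U_eff = 0.88/24.27 + 0.12/10.82 = 0.036259 + 0.011091 = 0.047349
R_eff = 1/U_eff = 21.12 ft²·°F·h/BTU

21.12 ft²·°F·h/BTU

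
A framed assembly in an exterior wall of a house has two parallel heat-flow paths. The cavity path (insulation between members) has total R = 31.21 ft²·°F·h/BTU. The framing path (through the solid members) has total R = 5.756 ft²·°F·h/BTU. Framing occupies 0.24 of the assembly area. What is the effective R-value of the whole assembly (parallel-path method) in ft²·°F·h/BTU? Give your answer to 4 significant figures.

U_eff = 0.76/31.21 + 0.24/5.756 = 0.024351 + 0.041696 = 0.066047
R_eff = 1/U_eff = 15.141 ft²·°F·h/BTU

15.14 ft²·°F·h/BTU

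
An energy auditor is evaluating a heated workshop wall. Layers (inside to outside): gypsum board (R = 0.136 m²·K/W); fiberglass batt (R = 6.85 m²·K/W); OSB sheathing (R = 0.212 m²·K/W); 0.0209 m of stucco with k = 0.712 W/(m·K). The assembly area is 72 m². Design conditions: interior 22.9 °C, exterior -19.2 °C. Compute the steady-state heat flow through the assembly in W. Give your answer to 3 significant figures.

419 W

0.0209/0.712 = 0.02935
R_total = 0.136 + 6.85 + 0.212 + 0.02935 = 7.227 m²·K/W
Q = A·ΔT/R = 72 × (22.9 − (-19.2)) / 7.227 = 419.4 W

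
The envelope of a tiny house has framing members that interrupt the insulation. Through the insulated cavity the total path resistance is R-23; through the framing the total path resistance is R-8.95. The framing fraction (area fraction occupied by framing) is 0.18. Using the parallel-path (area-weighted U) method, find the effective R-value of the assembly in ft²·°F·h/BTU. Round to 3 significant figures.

U_eff = 0.82/23 + 0.18/8.95 = 0.03565 + 0.02011 = 0.05576
R_eff = 1/U_eff = 17.93 ft²·°F·h/BTU

17.9 ft²·°F·h/BTU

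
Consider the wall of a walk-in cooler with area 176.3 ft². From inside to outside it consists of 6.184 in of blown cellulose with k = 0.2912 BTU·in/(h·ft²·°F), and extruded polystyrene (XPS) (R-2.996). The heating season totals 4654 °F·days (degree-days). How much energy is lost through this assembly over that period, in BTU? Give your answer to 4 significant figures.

6.184/0.2912 = 21.236
R_total = 21.236 + 2.996 = 24.232 ft²·°F·h/BTU
E = A × HDD × 24 / R = 176.3 × 4654 × 24 / 24.232 = 812640 BTU

812600 BTU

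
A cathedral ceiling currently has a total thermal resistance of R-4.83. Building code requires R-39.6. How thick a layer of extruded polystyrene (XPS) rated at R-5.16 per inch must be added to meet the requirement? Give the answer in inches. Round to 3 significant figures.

6.74 in

ΔR = 39.6 − 4.83 = 34.77 ft²·°F·h/BTU
L = ΔR / (R/in) = 34.77/5.16 = 6.738 in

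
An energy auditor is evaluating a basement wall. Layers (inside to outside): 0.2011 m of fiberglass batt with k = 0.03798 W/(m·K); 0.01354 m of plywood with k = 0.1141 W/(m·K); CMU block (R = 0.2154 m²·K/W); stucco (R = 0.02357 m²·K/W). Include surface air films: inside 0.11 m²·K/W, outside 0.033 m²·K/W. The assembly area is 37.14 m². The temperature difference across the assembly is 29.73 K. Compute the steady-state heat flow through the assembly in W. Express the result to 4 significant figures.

190.5 W

0.2011/0.03798 = 5.2949
0.01354/0.1141 = 0.11867
R_total = 0.11 + 5.2949 + 0.11867 + 0.2154 + 0.02357 + 0.033 = 5.7955 m²·K/W
Q = A·ΔT/R = 37.14 × 29.73 / 5.7955 = 190.52 W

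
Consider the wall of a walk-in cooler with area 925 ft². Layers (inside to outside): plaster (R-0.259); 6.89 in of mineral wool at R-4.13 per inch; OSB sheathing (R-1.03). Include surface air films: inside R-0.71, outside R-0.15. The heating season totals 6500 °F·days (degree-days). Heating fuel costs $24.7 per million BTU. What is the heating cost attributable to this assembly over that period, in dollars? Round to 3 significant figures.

116 dollars

6.89 × 4.13 = 28.46
R_total = 0.71 + 0.259 + 28.46 + 1.03 + 0.15 = 30.6 ft²·°F·h/BTU
E = A × HDD × 24 / R = 925 × 6500 × 24 / 30.6 = 4715000 BTU
Cost = 4715000/10⁶ × 24.7 = $116.5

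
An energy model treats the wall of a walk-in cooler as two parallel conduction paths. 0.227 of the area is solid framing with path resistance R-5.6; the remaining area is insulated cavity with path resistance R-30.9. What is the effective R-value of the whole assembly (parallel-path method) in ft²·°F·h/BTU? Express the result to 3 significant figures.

U_eff = 0.773/30.9 + 0.227/5.6 = 0.02502 + 0.04054 = 0.06555
R_eff = 1/U_eff = 15.26 ft²·°F·h/BTU

15.3 ft²·°F·h/BTU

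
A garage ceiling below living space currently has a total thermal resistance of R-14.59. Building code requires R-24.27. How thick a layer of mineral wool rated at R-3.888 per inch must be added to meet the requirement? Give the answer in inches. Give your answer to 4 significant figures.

ΔR = 24.27 − 14.59 = 9.68 ft²·°F·h/BTU
L = ΔR / (R/in) = 9.68/3.888 = 2.4897 in

2.490 in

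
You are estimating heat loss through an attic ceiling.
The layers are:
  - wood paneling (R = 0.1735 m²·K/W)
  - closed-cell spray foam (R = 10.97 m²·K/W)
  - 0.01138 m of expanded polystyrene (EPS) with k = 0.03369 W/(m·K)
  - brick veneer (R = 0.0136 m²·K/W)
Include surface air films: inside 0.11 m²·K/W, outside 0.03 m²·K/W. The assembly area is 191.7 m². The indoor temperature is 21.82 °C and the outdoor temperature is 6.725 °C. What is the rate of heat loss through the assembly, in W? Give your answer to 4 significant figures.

0.01138/0.03369 = 0.33779
R_total = 0.11 + 0.1735 + 10.97 + 0.33779 + 0.0136 + 0.03 = 11.635 m²·K/W
Q = A·ΔT/R = 191.7 × (21.82 − 6.725) / 11.635 = 248.71 W

248.7 W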